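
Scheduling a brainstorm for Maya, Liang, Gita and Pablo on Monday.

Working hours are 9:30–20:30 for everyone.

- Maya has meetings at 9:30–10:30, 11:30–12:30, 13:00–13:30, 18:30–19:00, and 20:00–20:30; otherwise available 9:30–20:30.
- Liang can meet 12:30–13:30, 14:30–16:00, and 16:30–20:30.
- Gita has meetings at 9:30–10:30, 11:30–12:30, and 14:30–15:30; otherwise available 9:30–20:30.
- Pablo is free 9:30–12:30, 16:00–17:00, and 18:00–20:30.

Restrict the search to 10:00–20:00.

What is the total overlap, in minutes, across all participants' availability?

120 minutes

Maya free within 09:30–20:30: 10:30–11:30, 12:30–13:00, 13:30–18:30, 19:00–20:00.
Gita free within 09:30–20:30: 10:30–11:30, 12:30–14:30, 15:30–20:30.
Maya ∩ Liang: 12:30–13:00, 14:30–16:00, 16:30–18:30, 19:00–20:00.
Maya ∩ Liang ∩ Gita: 12:30–13:00, 15:30–16:00, 16:30–18:30, 19:00–20:00.
Maya ∩ Liang ∩ Gita ∩ Pablo: 16:30–17:00, 18:00–18:30, 19:00–20:00.
Restricted to 10:00–20:00: 16:30–17:00, 18:00–18:30, 19:00–20:00.
Total common minutes: 30 + 30 + 60 = 120.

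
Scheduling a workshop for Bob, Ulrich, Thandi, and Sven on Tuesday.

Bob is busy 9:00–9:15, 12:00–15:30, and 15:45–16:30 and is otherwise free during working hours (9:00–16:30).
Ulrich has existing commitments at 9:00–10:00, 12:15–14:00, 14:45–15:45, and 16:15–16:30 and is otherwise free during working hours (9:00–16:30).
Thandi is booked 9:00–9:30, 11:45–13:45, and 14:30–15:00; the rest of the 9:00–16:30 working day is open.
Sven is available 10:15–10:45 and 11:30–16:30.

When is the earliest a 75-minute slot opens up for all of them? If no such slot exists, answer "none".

Bob free within 09:00–16:30: 09:15–12:00, 15:30–15:45.
Ulrich free within 09:00–16:30: 10:00–12:15, 14:00–14:45, 15:45–16:15.
Thandi free within 09:00–16:30: 09:30–11:45, 13:45–14:30, 15:00–16:30.
Bob ∩ Ulrich: 10:00–12:00.
Bob ∩ Ulrich ∩ Thandi: 10:00–11:45.
Bob ∩ Ulrich ∩ Thandi ∩ Sven: 10:15–10:45, 11:30–11:45.
Windows ≥ 75 min: (none).

none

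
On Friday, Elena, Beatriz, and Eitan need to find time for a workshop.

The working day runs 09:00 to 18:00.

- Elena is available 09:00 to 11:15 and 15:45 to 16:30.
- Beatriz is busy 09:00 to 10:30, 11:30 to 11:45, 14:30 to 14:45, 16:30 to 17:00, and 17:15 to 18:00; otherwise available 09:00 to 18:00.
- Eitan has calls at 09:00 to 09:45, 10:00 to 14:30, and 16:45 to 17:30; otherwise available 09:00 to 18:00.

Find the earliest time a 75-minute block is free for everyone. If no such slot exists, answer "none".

Beatriz free within 09:00–18:00: 10:30–11:30, 11:45–14:30, 14:45–16:30, 17:00–17:15.
Eitan free within 09:00–18:00: 09:45–10:00, 14:30–16:45, 17:30–18:00.
Elena ∩ Beatriz: 10:30–11:15, 15:45–16:30.
Elena ∩ Beatriz ∩ Eitan: 15:45–16:30.
Windows ≥ 75 min: (none).

none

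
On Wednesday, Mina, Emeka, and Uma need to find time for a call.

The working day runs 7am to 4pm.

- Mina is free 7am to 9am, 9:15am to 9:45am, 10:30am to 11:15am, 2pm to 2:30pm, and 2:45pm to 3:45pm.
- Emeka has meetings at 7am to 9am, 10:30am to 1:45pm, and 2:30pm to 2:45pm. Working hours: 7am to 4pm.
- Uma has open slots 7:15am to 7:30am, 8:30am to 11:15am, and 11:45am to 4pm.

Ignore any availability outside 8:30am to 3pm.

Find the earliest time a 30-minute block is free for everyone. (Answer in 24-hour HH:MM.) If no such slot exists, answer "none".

09:15

Emeka free within 07:00–16:00: 09:00–10:30, 13:45–14:30, 14:45–16:00.
Mina ∩ Emeka: 09:15–09:45, 14:00–14:30, 14:45–15:45.
Mina ∩ Emeka ∩ Uma: 09:15–09:45, 14:00–14:30, 14:45–15:45.
Restricted to 08:30–15:00: 09:15–09:45, 14:00–14:30, 14:45–15:00.
Windows ≥ 30 min: 09:15–09:45, 14:00–14:30.
Earliest such window starts at 09:15.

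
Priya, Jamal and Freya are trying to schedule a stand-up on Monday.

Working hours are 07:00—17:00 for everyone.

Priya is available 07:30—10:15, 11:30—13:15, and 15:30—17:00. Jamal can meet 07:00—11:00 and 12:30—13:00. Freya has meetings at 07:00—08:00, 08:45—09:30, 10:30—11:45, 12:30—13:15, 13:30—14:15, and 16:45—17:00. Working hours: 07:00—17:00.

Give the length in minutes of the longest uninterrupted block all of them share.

Freya free within 07:00–17:00: 08:00–08:45, 09:30–10:30, 11:45–12:30, 13:15–13:30, 14:15–16:45.
Priya ∩ Jamal: 07:30–10:15, 12:30–13:00.
Priya ∩ Jamal ∩ Freya: 08:00–08:45, 09:30–10:15.
Common window lengths: 45, 45 min; longest is 45.

45 minutes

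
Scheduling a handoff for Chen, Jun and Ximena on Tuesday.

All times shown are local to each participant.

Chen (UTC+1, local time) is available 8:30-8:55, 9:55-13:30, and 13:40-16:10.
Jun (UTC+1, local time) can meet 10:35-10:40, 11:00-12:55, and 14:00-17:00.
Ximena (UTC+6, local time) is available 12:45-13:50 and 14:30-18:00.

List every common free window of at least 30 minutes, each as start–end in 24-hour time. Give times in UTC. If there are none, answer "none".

10:00–11:55

Chen → UTC: 07:30–07:55, 08:55–12:30, 12:40–15:10.
Jun → UTC: 09:35–09:40, 10:00–11:55, 13:00–16:00.
Ximena → UTC: 06:45–07:50, 08:30–12:00.
Chen ∩ Jun: 09:35–09:40, 10:00–11:55, 13:00–15:10.
Chen ∩ Jun ∩ Ximena: 09:35–09:40, 10:00–11:55.
Windows ≥ 30 min: 10:00–11:55.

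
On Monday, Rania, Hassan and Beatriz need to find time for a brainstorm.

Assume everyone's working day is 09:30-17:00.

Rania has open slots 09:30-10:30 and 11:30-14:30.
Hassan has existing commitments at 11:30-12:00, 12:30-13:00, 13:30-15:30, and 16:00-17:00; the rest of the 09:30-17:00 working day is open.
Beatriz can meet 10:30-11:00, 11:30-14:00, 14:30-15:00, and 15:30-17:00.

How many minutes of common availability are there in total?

Hassan free within 09:30–17:00: 09:30–11:30, 12:00–12:30, 13:00–13:30, 15:30–16:00.
Rania ∩ Hassan: 09:30–10:30, 12:00–12:30, 13:00–13:30.
Rania ∩ Hassan ∩ Beatriz: 12:00–12:30, 13:00–13:30.
Total common minutes: 30 + 30 = 60.

60 minutes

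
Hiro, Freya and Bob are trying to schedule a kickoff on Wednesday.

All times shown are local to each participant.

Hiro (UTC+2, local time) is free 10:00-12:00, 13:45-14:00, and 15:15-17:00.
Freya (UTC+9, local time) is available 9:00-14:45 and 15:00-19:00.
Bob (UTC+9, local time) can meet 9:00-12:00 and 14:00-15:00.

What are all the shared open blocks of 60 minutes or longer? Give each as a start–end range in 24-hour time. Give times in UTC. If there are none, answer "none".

Hiro → UTC: 08:00–10:00, 11:45–12:00, 13:15–15:00.
Freya → UTC: 00:00–05:45, 06:00–10:00.
Bob → UTC: 00:00–03:00, 05:00–06:00.
Hiro ∩ Freya: 08:00–10:00.
Hiro ∩ Freya ∩ Bob: (none).
Windows ≥ 60 min: (none).

none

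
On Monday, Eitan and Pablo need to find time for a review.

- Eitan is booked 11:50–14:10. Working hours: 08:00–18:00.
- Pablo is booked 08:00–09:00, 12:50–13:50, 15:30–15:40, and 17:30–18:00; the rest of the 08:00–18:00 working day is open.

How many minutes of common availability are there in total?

Eitan free within 08:00–18:00: 08:00–11:50, 14:10–18:00.
Pablo free within 08:00–18:00: 09:00–12:50, 13:50–15:30, 15:40–17:30.
Eitan ∩ Pablo: 09:00–11:50, 14:10–15:30, 15:40–17:30.
Total common minutes: 170 + 80 + 110 = 360.

360 minutes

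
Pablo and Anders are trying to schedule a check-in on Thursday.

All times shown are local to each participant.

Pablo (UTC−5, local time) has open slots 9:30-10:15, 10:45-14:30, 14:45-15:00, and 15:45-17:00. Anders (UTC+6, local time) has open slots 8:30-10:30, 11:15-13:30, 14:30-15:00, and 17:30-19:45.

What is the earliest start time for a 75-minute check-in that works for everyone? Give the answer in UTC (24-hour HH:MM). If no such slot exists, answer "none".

Pablo → UTC: 14:30–15:15, 15:45–19:30, 19:45–20:00, 20:45–22:00.
Anders → UTC: 02:30–04:30, 05:15–07:30, 08:30–09:00, 11:30–13:45.
Pablo ∩ Anders: (none).
Windows ≥ 75 min: (none).

none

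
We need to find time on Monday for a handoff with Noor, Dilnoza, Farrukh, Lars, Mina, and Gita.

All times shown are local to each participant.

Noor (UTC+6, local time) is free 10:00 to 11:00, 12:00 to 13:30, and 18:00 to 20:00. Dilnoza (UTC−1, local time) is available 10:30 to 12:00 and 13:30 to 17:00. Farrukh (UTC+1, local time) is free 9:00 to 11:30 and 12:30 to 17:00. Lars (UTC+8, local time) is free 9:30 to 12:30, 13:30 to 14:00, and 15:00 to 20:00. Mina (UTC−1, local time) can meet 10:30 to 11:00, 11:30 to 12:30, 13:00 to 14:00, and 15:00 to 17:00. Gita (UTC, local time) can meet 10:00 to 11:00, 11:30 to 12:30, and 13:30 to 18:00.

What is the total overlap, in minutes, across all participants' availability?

0 minutes

Noor → UTC: 04:00–05:00, 06:00–07:30, 12:00–14:00.
Dilnoza → UTC: 11:30–13:00, 14:30–18:00.
Farrukh → UTC: 08:00–10:30, 11:30–16:00.
Lars → UTC: 01:30–04:30, 05:30–06:00, 07:00–12:00.
Mina → UTC: 11:30–12:00, 12:30–13:30, 14:00–15:00, 16:00–18:00.
Gita → UTC: 10:00–11:00, 11:30–12:30, 13:30–18:00.
Noor ∩ Dilnoza: 12:00–13:00.
Noor ∩ Dilnoza ∩ Farrukh: 12:00–13:00.
Noor ∩ Dilnoza ∩ Farrukh ∩ Lars: (none).
Noor ∩ Dilnoza ∩ Farrukh ∩ Lars ∩ Mina: (none).
Noor ∩ Dilnoza ∩ Farrukh ∩ Lars ∩ Mina ∩ Gita: (none).
Total common minutes: 0.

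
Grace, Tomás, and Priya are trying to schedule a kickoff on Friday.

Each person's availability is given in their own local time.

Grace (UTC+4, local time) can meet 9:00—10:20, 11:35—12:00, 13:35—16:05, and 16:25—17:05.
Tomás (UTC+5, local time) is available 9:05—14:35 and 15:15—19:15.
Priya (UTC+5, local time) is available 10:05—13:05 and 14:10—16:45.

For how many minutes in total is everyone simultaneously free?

190 minutes

Grace → UTC: 05:00–06:20, 07:35–08:00, 09:35–12:05, 12:25–13:05.
Tomás → UTC: 04:05–09:35, 10:15–14:15.
Priya → UTC: 05:05–08:05, 09:10–11:45.
Grace ∩ Tomás: 05:00–06:20, 07:35–08:00, 10:15–12:05, 12:25–13:05.
Grace ∩ Tomás ∩ Priya: 05:05–06:20, 07:35–08:00, 10:15–11:45.
Total common minutes: 75 + 25 + 90 = 190.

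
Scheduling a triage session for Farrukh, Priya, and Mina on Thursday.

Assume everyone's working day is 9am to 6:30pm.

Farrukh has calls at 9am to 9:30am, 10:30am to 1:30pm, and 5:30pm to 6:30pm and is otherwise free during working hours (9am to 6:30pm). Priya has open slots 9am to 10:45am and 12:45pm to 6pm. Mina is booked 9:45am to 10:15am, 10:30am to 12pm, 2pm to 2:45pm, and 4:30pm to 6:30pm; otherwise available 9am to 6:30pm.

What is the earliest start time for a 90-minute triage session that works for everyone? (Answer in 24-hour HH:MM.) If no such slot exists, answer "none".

Farrukh free within 09:00–18:30: 09:30–10:30, 13:30–17:30.
Mina free within 09:00–18:30: 09:00–09:45, 10:15–10:30, 12:00–14:00, 14:45–16:30.
Farrukh ∩ Priya: 09:30–10:30, 13:30–17:30.
Farrukh ∩ Priya ∩ Mina: 09:30–09:45, 10:15–10:30, 13:30–14:00, 14:45–16:30.
Windows ≥ 90 min: 14:45–16:30.
Earliest such window starts at 14:45.

14:45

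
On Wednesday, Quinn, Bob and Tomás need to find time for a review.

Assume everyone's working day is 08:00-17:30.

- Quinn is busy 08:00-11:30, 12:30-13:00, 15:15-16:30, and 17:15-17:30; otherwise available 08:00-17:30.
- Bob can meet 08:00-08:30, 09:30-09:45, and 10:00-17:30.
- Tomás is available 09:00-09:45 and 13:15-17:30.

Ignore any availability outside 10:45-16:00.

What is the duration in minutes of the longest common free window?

Quinn free within 08:00–17:30: 11:30–12:30, 13:00–15:15, 16:30–17:15.
Quinn ∩ Bob: 11:30–12:30, 13:00–15:15, 16:30–17:15.
Quinn ∩ Bob ∩ Tomás: 13:15–15:15, 16:30–17:15.
Restricted to 10:45–16:00: 13:15–15:15.
Single common window of 120 minutes.

120 minutes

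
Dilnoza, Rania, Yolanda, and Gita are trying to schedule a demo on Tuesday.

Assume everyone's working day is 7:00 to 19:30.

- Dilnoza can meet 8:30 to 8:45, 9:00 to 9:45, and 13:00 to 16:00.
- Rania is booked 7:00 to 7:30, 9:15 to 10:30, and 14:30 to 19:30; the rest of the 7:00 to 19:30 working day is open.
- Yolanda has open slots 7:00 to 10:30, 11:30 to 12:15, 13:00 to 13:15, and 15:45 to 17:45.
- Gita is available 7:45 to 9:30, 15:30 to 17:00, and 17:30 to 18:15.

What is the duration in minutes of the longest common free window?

Rania free within 07:00–19:30: 07:30–09:15, 10:30–14:30.
Dilnoza ∩ Rania: 08:30–08:45, 09:00–09:15, 13:00–14:30.
Dilnoza ∩ Rania ∩ Yolanda: 08:30–08:45, 09:00–09:15, 13:00–13:15.
Dilnoza ∩ Rania ∩ Yolanda ∩ Gita: 08:30–08:45, 09:00–09:15.
Common window lengths: 15, 15 min; longest is 15.

15 minutes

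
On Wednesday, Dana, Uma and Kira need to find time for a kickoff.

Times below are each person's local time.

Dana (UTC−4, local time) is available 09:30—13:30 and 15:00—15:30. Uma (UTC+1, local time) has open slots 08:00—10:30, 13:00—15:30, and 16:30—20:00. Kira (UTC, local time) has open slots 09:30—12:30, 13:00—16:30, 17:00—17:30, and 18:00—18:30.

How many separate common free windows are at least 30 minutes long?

3

Dana → UTC: 13:30–17:30, 19:00–19:30.
Uma → UTC: 07:00–09:30, 12:00–14:30, 15:30–19:00.
Kira → UTC: 09:30–12:30, 13:00–16:30, 17:00–17:30, 18:00–18:30.
Dana ∩ Uma: 13:30–14:30, 15:30–17:30.
Dana ∩ Uma ∩ Kira: 13:30–14:30, 15:30–16:30, 17:00–17:30.
Windows ≥ 30 min: 13:30–14:30, 15:30–16:30, 17:00–17:30.
That's 3 windows.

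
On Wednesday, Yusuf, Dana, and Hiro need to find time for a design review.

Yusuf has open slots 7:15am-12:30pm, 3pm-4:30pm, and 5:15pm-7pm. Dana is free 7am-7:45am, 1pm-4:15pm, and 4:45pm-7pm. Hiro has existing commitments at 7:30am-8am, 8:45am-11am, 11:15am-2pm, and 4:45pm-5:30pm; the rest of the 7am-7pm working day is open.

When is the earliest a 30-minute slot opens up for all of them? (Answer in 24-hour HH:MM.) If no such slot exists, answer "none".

Hiro free within 07:00–19:00: 07:00–07:30, 08:00–08:45, 11:00–11:15, 14:00–16:45, 17:30–19:00.
Yusuf ∩ Dana: 07:15–07:45, 15:00–16:15, 17:15–19:00.
Yusuf ∩ Dana ∩ Hiro: 07:15–07:30, 15:00–16:15, 17:30–19:00.
Windows ≥ 30 min: 15:00–16:15, 17:30–19:00.
Earliest such window starts at 15:00.

15:00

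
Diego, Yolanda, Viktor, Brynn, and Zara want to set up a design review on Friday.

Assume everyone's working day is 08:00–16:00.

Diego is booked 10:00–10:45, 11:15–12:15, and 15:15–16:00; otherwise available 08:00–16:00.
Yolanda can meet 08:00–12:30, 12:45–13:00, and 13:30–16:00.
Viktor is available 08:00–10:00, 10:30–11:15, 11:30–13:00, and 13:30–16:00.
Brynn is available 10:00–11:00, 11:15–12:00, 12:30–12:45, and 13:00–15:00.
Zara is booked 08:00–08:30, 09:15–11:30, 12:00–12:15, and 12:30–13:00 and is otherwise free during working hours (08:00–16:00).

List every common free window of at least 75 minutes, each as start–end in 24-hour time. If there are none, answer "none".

13:30–15:00

Diego free within 08:00–16:00: 08:00–10:00, 10:45–11:15, 12:15–15:15.
Zara free within 08:00–16:00: 08:30–09:15, 11:30–12:00, 12:15–12:30, 13:00–16:00.
Diego ∩ Yolanda: 08:00–10:00, 10:45–11:15, 12:15–12:30, 12:45–13:00, 13:30–15:15.
Diego ∩ Yolanda ∩ Viktor: 08:00–10:00, 10:45–11:15, 12:15–12:30, 12:45–13:00, 13:30–15:15.
Diego ∩ Yolanda ∩ Viktor ∩ Brynn: 10:45–11:00, 13:30–15:00.
Diego ∩ Yolanda ∩ Viktor ∩ Brynn ∩ Zara: 13:30–15:00.
Windows ≥ 75 min: 13:30–15:00.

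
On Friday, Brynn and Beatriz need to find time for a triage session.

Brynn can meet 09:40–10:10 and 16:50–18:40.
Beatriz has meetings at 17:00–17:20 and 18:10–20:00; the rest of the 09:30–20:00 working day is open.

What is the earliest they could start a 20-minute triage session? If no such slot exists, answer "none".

09:40

Beatriz free within 09:30–20:00: 09:30–17:00, 17:20–18:10.
Brynn ∩ Beatriz: 09:40–10:10, 16:50–17:00, 17:20–18:10.
Windows ≥ 20 min: 09:40–10:10, 17:20–18:10.
Earliest such window starts at 09:40.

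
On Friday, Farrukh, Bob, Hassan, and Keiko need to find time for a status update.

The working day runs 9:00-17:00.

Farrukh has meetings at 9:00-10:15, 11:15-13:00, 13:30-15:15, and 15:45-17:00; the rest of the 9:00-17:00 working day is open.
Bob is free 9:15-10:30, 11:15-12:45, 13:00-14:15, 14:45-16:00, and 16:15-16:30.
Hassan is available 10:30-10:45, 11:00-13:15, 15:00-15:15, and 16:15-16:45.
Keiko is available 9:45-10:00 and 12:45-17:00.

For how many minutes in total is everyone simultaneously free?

15 minutes

Farrukh free within 09:00–17:00: 10:15–11:15, 13:00–13:30, 15:15–15:45.
Farrukh ∩ Bob: 10:15–10:30, 13:00–13:30, 15:15–15:45.
Farrukh ∩ Bob ∩ Hassan: 13:00–13:15.
Farrukh ∩ Bob ∩ Hassan ∩ Keiko: 13:00–13:15.
Total common minutes: 15.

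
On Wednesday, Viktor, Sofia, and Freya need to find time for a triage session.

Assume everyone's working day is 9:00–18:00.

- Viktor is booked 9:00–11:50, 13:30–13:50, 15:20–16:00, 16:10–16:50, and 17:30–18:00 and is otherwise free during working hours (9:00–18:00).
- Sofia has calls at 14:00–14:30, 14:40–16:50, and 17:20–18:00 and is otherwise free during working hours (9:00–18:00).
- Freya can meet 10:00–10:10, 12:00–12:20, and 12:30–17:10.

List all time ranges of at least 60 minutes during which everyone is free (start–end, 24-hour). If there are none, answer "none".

Viktor free within 09:00–18:00: 11:50–13:30, 13:50–15:20, 16:00–16:10, 16:50–17:30.
Sofia free within 09:00–18:00: 09:00–14:00, 14:30–14:40, 16:50–17:20.
Viktor ∩ Sofia: 11:50–13:30, 13:50–14:00, 14:30–14:40, 16:50–17:20.
Viktor ∩ Sofia ∩ Freya: 12:00–12:20, 12:30–13:30, 13:50–14:00, 14:30–14:40, 16:50–17:10.
Windows ≥ 60 min: 12:30–13:30.

12:30–13:30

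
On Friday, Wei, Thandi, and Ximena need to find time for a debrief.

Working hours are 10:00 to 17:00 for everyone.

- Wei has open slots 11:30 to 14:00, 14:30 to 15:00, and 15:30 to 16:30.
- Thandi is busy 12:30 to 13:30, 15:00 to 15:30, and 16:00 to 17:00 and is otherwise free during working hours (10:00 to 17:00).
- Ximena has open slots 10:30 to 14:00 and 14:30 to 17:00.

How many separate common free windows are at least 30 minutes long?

Thandi free within 10:00–17:00: 10:00–12:30, 13:30–15:00, 15:30–16:00.
Wei ∩ Thandi: 11:30–12:30, 13:30–14:00, 14:30–15:00, 15:30–16:00.
Wei ∩ Thandi ∩ Ximena: 11:30–12:30, 13:30–14:00, 14:30–15:00, 15:30–16:00.
Windows ≥ 30 min: 11:30–12:30, 13:30–14:00, 14:30–15:00, 15:30–16:00.
That's 4 windows.

4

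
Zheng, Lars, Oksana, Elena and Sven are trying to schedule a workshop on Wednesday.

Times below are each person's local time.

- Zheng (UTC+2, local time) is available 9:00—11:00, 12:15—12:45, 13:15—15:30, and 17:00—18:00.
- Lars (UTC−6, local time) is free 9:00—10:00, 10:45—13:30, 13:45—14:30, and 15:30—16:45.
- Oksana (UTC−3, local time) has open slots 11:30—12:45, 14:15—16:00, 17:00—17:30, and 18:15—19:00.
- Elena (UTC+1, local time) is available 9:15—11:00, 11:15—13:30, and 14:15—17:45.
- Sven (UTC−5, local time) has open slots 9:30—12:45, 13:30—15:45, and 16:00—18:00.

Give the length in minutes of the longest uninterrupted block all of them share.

Zheng → UTC: 07:00–09:00, 10:15–10:45, 11:15–13:30, 15:00–16:00.
Lars → UTC: 15:00–16:00, 16:45–19:30, 19:45–20:30, 21:30–22:45.
Oksana → UTC: 14:30–15:45, 17:15–19:00, 20:00–20:30, 21:15–22:00.
Elena → UTC: 08:15–10:00, 10:15–12:30, 13:15–16:45.
Sven → UTC: 14:30–17:45, 18:30–20:45, 21:00–23:00.
Zheng ∩ Lars: 15:00–16:00.
Zheng ∩ Lars ∩ Oksana: 15:00–15:45.
Zheng ∩ Lars ∩ Oksana ∩ Elena: 15:00–15:45.
Zheng ∩ Lars ∩ Oksana ∩ Elena ∩ Sven: 15:00–15:45.
Single common window of 45 minutes.

45 minutes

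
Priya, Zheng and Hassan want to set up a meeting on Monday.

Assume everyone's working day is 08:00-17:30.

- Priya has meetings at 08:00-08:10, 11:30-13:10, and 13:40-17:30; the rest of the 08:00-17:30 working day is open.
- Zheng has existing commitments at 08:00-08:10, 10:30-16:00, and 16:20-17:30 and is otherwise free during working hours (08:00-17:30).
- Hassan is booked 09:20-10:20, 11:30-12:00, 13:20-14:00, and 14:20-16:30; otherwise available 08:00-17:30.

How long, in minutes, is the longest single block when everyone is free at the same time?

Priya free within 08:00–17:30: 08:10–11:30, 13:10–13:40.
Zheng free within 08:00–17:30: 08:10–10:30, 16:00–16:20.
Hassan free within 08:00–17:30: 08:00–09:20, 10:20–11:30, 12:00–13:20, 14:00–14:20, 16:30–17:30.
Priya ∩ Zheng: 08:10–10:30.
Priya ∩ Zheng ∩ Hassan: 08:10–09:20, 10:20–10:30.
Common window lengths: 70, 10 min; longest is 70.

70 minutes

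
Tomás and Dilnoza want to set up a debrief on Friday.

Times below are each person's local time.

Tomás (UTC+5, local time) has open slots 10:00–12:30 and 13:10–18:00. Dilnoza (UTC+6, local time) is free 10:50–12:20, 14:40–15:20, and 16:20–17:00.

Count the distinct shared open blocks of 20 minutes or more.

Tomás → UTC: 05:00–07:30, 08:10–13:00.
Dilnoza → UTC: 04:50–06:20, 08:40–09:20, 10:20–11:00.
Tomás ∩ Dilnoza: 05:00–06:20, 08:40–09:20, 10:20–11:00.
Windows ≥ 20 min: 05:00–06:20, 08:40–09:20, 10:20–11:00.
That's 3 windows.

3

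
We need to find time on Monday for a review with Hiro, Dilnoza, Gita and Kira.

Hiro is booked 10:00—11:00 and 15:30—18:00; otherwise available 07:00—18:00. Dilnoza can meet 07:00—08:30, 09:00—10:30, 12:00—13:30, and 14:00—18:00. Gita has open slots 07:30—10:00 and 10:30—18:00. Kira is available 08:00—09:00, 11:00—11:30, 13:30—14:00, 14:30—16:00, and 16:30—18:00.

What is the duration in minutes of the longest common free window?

Hiro free within 07:00–18:00: 07:00–10:00, 11:00–15:30.
Hiro ∩ Dilnoza: 07:00–08:30, 09:00–10:00, 12:00–13:30, 14:00–15:30.
Hiro ∩ Dilnoza ∩ Gita: 07:30–08:30, 09:00–10:00, 12:00–13:30, 14:00–15:30.
Hiro ∩ Dilnoza ∩ Gita ∩ Kira: 08:00–08:30, 14:30–15:30.
Common window lengths: 30, 60 min; longest is 60.

60 minutes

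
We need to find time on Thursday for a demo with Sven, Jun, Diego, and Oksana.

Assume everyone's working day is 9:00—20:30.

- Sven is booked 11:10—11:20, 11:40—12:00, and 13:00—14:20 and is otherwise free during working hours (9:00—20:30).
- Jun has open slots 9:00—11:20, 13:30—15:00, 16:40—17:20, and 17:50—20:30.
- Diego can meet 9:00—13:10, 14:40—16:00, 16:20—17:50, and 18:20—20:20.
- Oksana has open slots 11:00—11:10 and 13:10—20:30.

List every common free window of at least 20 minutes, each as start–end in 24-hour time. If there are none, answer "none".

14:40–15:00, 16:40–17:20, 18:20–20:20

Sven free within 09:00–20:30: 09:00–11:10, 11:20–11:40, 12:00–13:00, 14:20–20:30.
Sven ∩ Jun: 09:00–11:10, 14:20–15:00, 16:40–17:20, 17:50–20:30.
Sven ∩ Jun ∩ Diego: 09:00–11:10, 14:40–15:00, 16:40–17:20, 18:20–20:20.
Sven ∩ Jun ∩ Diego ∩ Oksana: 11:00–11:10, 14:40–15:00, 16:40–17:20, 18:20–20:20.
Windows ≥ 20 min: 14:40–15:00, 16:40–17:20, 18:20–20:20.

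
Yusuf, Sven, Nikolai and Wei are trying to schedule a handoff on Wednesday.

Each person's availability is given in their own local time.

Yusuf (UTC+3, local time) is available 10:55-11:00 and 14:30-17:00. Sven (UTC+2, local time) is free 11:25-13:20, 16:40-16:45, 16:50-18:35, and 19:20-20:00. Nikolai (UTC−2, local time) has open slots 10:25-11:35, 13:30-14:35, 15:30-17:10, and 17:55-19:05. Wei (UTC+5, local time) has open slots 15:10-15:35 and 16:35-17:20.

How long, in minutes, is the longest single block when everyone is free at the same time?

Yusuf → UTC: 07:55–08:00, 11:30–14:00.
Sven → UTC: 09:25–11:20, 14:40–14:45, 14:50–16:35, 17:20–18:00.
Nikolai → UTC: 12:25–13:35, 15:30–16:35, 17:30–19:10, 19:55–21:05.
Wei → UTC: 10:10–10:35, 11:35–12:20.
Yusuf ∩ Sven: (none).
Yusuf ∩ Sven ∩ Nikolai: (none).
Yusuf ∩ Sven ∩ Nikolai ∩ Wei: (none).
No common window.

0 minutes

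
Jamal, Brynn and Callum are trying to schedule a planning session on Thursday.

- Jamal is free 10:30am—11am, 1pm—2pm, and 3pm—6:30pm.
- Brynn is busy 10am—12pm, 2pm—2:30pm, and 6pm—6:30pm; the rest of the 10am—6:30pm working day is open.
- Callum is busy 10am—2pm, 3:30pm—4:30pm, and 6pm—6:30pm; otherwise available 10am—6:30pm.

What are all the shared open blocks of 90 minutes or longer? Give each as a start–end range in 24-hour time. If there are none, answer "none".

16:30–18:00

Brynn free within 10:00–18:30: 12:00–14:00, 14:30–18:00.
Callum free within 10:00–18:30: 14:00–15:30, 16:30–18:00.
Jamal ∩ Brynn: 13:00–14:00, 15:00–18:00.
Jamal ∩ Brynn ∩ Callum: 15:00–15:30, 16:30–18:00.
Windows ≥ 90 min: 16:30–18:00.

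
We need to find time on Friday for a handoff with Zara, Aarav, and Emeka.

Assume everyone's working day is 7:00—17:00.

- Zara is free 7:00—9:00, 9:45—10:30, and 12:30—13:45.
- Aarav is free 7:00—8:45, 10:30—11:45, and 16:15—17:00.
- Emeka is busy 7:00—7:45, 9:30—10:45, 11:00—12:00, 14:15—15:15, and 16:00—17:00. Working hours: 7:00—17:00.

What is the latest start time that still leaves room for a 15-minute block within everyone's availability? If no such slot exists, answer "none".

08:30

Emeka free within 07:00–17:00: 07:45–09:30, 10:45–11:00, 12:00–14:15, 15:15–16:00.
Zara ∩ Aarav: 07:00–08:45.
Zara ∩ Aarav ∩ Emeka: 07:45–08:45.
Windows ≥ 15 min: 07:45–08:45.
Latest start in the last window 07:45–08:45 is 08:45 − 15 min = 08:30.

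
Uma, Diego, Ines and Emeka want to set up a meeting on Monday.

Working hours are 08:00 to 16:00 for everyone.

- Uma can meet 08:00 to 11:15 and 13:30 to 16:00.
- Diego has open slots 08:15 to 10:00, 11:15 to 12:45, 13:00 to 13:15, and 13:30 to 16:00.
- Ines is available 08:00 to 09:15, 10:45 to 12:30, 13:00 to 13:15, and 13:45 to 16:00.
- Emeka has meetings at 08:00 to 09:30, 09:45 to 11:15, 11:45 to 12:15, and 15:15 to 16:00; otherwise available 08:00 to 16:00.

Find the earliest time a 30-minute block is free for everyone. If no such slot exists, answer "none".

13:45

Emeka free within 08:00–16:00: 09:30–09:45, 11:15–11:45, 12:15–15:15.
Uma ∩ Diego: 08:15–10:00, 13:30–16:00.
Uma ∩ Diego ∩ Ines: 08:15–09:15, 13:45–16:00.
Uma ∩ Diego ∩ Ines ∩ Emeka: 13:45–15:15.
Windows ≥ 30 min: 13:45–15:15.
Earliest such window starts at 13:45.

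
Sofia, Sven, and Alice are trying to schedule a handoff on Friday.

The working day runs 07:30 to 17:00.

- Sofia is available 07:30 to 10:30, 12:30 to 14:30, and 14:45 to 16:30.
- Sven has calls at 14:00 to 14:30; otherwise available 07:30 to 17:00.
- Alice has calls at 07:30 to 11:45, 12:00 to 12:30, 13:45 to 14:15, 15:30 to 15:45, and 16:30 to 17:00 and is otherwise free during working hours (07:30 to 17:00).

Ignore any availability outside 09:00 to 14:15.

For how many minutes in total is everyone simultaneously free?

75 minutes

Sven free within 07:30–17:00: 07:30–14:00, 14:30–17:00.
Alice free within 07:30–17:00: 11:45–12:00, 12:30–13:45, 14:15–15:30, 15:45–16:30.
Sofia ∩ Sven: 07:30–10:30, 12:30–14:00, 14:45–16:30.
Sofia ∩ Sven ∩ Alice: 12:30–13:45, 14:45–15:30, 15:45–16:30.
Restricted to 09:00–14:15: 12:30–13:45.
Total common minutes: 75.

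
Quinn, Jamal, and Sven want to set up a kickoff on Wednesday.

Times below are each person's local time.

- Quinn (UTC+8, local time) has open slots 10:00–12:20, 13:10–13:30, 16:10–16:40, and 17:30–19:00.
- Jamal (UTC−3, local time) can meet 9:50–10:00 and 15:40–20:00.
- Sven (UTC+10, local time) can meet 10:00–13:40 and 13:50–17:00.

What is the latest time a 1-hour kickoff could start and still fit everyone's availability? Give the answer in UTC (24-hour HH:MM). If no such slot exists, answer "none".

none

Quinn → UTC: 02:00–04:20, 05:10–05:30, 08:10–08:40, 09:30–11:00.
Jamal → UTC: 12:50–13:00, 18:40–23:00.
Sven → UTC: 00:00–03:40, 03:50–07:00.
Quinn ∩ Jamal: (none).
Quinn ∩ Jamal ∩ Sven: (none).
Windows ≥ 60 min: (none).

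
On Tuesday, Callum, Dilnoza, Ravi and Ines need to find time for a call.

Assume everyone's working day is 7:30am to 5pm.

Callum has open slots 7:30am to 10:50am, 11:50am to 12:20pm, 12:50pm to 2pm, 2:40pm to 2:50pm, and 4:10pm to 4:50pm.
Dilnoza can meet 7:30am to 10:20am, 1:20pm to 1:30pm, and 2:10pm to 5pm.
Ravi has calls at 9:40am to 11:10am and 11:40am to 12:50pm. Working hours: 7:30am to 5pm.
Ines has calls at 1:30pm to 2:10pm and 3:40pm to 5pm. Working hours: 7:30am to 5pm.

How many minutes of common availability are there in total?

150 minutes

Ravi free within 07:30–17:00: 07:30–09:40, 11:10–11:40, 12:50–17:00.
Ines free within 07:30–17:00: 07:30–13:30, 14:10–15:40.
Callum ∩ Dilnoza: 07:30–10:20, 13:20–13:30, 14:40–14:50, 16:10–16:50.
Callum ∩ Dilnoza ∩ Ravi: 07:30–09:40, 13:20–13:30, 14:40–14:50, 16:10–16:50.
Callum ∩ Dilnoza ∩ Ravi ∩ Ines: 07:30–09:40, 13:20–13:30, 14:40–14:50.
Total common minutes: 130 + 10 + 10 = 150.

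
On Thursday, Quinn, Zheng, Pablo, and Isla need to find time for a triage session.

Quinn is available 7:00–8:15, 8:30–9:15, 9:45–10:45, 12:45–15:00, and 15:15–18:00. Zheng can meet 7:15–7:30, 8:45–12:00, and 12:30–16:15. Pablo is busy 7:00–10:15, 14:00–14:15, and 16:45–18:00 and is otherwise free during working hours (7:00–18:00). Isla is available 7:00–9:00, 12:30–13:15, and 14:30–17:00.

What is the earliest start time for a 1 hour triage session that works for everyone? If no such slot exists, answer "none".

15:15

Pablo free within 07:00–18:00: 10:15–14:00, 14:15–16:45.
Quinn ∩ Zheng: 07:15–07:30, 08:45–09:15, 09:45–10:45, 12:45–15:00, 15:15–16:15.
Quinn ∩ Zheng ∩ Pablo: 10:15–10:45, 12:45–14:00, 14:15–15:00, 15:15–16:15.
Quinn ∩ Zheng ∩ Pablo ∩ Isla: 12:45–13:15, 14:30–15:00, 15:15–16:15.
Windows ≥ 60 min: 15:15–16:15.
Earliest such window starts at 15:15.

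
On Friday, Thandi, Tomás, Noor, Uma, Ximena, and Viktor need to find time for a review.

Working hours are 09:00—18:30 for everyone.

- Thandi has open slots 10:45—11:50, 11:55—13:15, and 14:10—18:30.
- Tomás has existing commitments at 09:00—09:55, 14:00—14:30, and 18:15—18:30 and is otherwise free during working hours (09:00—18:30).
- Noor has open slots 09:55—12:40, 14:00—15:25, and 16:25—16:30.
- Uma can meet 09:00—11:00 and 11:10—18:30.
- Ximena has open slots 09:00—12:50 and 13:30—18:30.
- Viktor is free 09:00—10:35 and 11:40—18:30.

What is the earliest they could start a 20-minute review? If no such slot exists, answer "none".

Tomás free within 09:00–18:30: 09:55–14:00, 14:30–18:15.
Thandi ∩ Tomás: 10:45–11:50, 11:55–13:15, 14:30–18:15.
Thandi ∩ Tomás ∩ Noor: 10:45–11:50, 11:55–12:40, 14:30–15:25, 16:25–16:30.
Thandi ∩ Tomás ∩ Noor ∩ Uma: 10:45–11:00, 11:10–11:50, 11:55–12:40, 14:30–15:25, 16:25–16:30.
Thandi ∩ Tomás ∩ Noor ∩ Uma ∩ Ximena: 10:45–11:00, 11:10–11:50, 11:55–12:40, 14:30–15:25, 16:25–16:30.
Thandi ∩ Tomás ∩ Noor ∩ Uma ∩ Ximena ∩ Viktor: 11:40–11:50, 11:55–12:40, 14:30–15:25, 16:25–16:30.
Windows ≥ 20 min: 11:55–12:40, 14:30–15:25.
Earliest such window starts at 11:55.

11:55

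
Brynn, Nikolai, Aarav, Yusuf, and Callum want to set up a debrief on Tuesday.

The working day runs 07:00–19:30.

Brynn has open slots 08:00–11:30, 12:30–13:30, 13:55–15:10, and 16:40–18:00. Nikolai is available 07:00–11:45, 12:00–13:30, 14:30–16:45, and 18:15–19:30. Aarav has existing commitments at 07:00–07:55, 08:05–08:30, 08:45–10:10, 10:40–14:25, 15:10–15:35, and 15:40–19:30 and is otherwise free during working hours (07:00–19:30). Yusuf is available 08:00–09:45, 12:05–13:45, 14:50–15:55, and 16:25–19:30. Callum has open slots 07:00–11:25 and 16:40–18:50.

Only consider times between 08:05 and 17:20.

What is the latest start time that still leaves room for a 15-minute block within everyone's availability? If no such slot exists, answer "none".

Aarav free within 07:00–19:30: 07:55–08:05, 08:30–08:45, 10:10–10:40, 14:25–15:10, 15:35–15:40.
Brynn ∩ Nikolai: 08:00–11:30, 12:30–13:30, 14:30–15:10, 16:40–16:45.
Brynn ∩ Nikolai ∩ Aarav: 08:00–08:05, 08:30–08:45, 10:10–10:40, 14:30–15:10.
Brynn ∩ Nikolai ∩ Aarav ∩ Yusuf: 08:00–08:05, 08:30–08:45, 14:50–15:10.
Brynn ∩ Nikolai ∩ Aarav ∩ Yusuf ∩ Callum: 08:00–08:05, 08:30–08:45.
Restricted to 08:05–17:20: 08:30–08:45.
Windows ≥ 15 min: 08:30–08:45.
Latest start in the last window 08:30–08:45 is 08:45 − 15 min = 08:30.

08:30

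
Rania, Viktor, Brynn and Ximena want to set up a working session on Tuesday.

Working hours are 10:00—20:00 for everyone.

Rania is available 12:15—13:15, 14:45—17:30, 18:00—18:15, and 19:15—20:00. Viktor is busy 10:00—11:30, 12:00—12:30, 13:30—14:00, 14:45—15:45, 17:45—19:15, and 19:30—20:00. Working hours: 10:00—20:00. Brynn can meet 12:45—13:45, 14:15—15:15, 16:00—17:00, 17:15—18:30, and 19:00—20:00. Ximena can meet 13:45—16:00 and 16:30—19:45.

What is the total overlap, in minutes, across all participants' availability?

60 minutes

Viktor free within 10:00–20:00: 11:30–12:00, 12:30–13:30, 14:00–14:45, 15:45–17:45, 19:15–19:30.
Rania ∩ Viktor: 12:30–13:15, 15:45–17:30, 19:15–19:30.
Rania ∩ Viktor ∩ Brynn: 12:45–13:15, 16:00–17:00, 17:15–17:30, 19:15–19:30.
Rania ∩ Viktor ∩ Brynn ∩ Ximena: 16:30–17:00, 17:15–17:30, 19:15–19:30.
Total common minutes: 30 + 15 + 15 = 60.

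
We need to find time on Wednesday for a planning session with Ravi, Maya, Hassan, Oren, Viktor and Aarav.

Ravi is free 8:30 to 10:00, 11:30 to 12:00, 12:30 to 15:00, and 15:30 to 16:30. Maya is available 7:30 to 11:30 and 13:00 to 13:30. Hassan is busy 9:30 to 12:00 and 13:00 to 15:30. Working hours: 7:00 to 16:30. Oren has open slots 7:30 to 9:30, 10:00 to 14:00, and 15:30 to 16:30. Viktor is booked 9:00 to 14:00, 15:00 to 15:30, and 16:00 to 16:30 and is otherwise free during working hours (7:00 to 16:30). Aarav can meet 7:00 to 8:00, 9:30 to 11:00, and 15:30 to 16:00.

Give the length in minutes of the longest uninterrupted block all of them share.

Hassan free within 07:00–16:30: 07:00–09:30, 12:00–13:00, 15:30–16:30.
Viktor free within 07:00–16:30: 07:00–09:00, 14:00–15:00, 15:30–16:00.
Ravi ∩ Maya: 08:30–10:00, 13:00–13:30.
Ravi ∩ Maya ∩ Hassan: 08:30–09:30.
Ravi ∩ Maya ∩ Hassan ∩ Oren: 08:30–09:30.
Ravi ∩ Maya ∩ Hassan ∩ Oren ∩ Viktor: 08:30–09:00.
Ravi ∩ Maya ∩ Hassan ∩ Oren ∩ Viktor ∩ Aarav: (none).
No common window.

0 minutes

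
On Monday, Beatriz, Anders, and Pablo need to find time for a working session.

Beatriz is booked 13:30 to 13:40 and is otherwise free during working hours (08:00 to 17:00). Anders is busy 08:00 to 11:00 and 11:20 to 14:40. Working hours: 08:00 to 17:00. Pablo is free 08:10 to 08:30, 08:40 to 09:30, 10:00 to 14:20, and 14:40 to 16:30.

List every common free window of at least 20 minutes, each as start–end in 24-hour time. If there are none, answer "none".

Beatriz free within 08:00–17:00: 08:00–13:30, 13:40–17:00.
Anders free within 08:00–17:00: 11:00–11:20, 14:40–17:00.
Beatriz ∩ Anders: 11:00–11:20, 14:40–17:00.
Beatriz ∩ Anders ∩ Pablo: 11:00–11:20, 14:40–16:30.
Windows ≥ 20 min: 11:00–11:20, 14:40–16:30.

11:00–11:20, 14:40–16:30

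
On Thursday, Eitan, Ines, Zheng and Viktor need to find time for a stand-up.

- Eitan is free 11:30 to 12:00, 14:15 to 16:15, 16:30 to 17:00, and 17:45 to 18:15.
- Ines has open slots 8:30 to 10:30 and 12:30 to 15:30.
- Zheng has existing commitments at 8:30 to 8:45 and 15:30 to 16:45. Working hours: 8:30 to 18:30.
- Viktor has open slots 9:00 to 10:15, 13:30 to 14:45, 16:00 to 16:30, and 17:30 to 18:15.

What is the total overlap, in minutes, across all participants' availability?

Zheng free within 08:30–18:30: 08:45–15:30, 16:45–18:30.
Eitan ∩ Ines: 14:15–15:30.
Eitan ∩ Ines ∩ Zheng: 14:15–15:30.
Eitan ∩ Ines ∩ Zheng ∩ Viktor: 14:15–14:45.
Total common minutes: 30.

30 minutes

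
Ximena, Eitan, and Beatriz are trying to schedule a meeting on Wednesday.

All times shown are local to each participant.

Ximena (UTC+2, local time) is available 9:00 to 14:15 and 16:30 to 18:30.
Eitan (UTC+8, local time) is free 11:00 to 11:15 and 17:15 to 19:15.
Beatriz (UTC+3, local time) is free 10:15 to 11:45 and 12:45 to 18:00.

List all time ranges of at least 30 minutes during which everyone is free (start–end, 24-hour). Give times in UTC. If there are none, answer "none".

09:45–11:15

Ximena → UTC: 07:00–12:15, 14:30–16:30.
Eitan → UTC: 03:00–03:15, 09:15–11:15.
Beatriz → UTC: 07:15–08:45, 09:45–15:00.
Ximena ∩ Eitan: 09:15–11:15.
Ximena ∩ Eitan ∩ Beatriz: 09:45–11:15.
Windows ≥ 30 min: 09:45–11:15.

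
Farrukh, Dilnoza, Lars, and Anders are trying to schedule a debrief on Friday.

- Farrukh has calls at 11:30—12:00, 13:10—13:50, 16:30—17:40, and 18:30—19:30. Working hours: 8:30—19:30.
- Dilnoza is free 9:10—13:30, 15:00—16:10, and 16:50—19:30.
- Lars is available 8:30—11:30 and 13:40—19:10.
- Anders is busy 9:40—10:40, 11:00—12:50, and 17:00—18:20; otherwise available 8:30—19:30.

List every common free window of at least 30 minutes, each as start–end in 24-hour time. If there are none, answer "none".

Farrukh free within 08:30–19:30: 08:30–11:30, 12:00–13:10, 13:50–16:30, 17:40–18:30.
Anders free within 08:30–19:30: 08:30–09:40, 10:40–11:00, 12:50–17:00, 18:20–19:30.
Farrukh ∩ Dilnoza: 09:10–11:30, 12:00–13:10, 15:00–16:10, 17:40–18:30.
Farrukh ∩ Dilnoza ∩ Lars: 09:10–11:30, 15:00–16:10, 17:40–18:30.
Farrukh ∩ Dilnoza ∩ Lars ∩ Anders: 09:10–09:40, 10:40–11:00, 15:00–16:10, 18:20–18:30.
Windows ≥ 30 min: 09:10–09:40, 15:00–16:10.

09:10–09:40, 15:00–16:10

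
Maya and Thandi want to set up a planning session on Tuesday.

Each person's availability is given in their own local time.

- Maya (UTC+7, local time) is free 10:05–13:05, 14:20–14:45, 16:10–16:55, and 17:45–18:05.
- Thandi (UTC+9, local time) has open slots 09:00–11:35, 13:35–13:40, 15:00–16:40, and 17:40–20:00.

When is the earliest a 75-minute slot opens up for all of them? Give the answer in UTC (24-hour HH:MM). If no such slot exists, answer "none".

none

Maya → UTC: 03:05–06:05, 07:20–07:45, 09:10–09:55, 10:45–11:05.
Thandi → UTC: 00:00–02:35, 04:35–04:40, 06:00–07:40, 08:40–11:00.
Maya ∩ Thandi: 04:35–04:40, 06:00–06:05, 07:20–07:40, 09:10–09:55, 10:45–11:00.
Windows ≥ 75 min: (none).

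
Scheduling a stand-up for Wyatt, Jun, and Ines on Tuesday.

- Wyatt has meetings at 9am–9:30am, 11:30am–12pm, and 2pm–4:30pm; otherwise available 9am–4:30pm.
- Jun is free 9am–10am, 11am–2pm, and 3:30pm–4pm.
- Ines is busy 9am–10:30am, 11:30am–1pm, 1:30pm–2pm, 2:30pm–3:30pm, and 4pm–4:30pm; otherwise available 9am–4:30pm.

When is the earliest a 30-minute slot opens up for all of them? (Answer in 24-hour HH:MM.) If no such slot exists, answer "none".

11:00

Wyatt free within 09:00–16:30: 09:30–11:30, 12:00–14:00.
Ines free within 09:00–16:30: 10:30–11:30, 13:00–13:30, 14:00–14:30, 15:30–16:00.
Wyatt ∩ Jun: 09:30–10:00, 11:00–11:30, 12:00–14:00.
Wyatt ∩ Jun ∩ Ines: 11:00–11:30, 13:00–13:30.
Windows ≥ 30 min: 11:00–11:30, 13:00–13:30.
Earliest such window starts at 11:00.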